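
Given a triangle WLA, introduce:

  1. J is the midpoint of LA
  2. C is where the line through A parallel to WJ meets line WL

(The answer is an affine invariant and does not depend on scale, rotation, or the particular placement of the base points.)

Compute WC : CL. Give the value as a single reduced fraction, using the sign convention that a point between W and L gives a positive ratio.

WC:CL = -1/2

Assign W = (0, 0), L = (1, 0), A = (0, 1) — the answer is frame-independent, so this choice is without loss of generality.
1. J is the midpoint of LA ⇒ J = (1/2, 1/2)
2. C is where the line through A parallel to WJ meets line WL ⇒ C = (-1, 0)
C = W + t·(L−W) with t = -1, so WC:CL = t:(1−t) = -1:2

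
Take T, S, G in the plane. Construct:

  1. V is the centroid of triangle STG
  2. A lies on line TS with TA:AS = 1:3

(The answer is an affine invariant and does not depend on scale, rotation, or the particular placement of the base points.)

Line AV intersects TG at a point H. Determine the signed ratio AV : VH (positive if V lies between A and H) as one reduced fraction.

AV:VH = -1/4

Work in coordinates with T = (0, 0), S = (1, 0), G = (0, 1).
1. V is the centroid of triangle STG ⇒ V = (1/3, 1/3)
2. A lies on line TS with TA:AS = 1:3 ⇒ A = (1/4, 0)
line AV meets TG at H = (0, -1)
V = A + t·(H−A) with t = -1/3, so AV:VH = -1/3:4/3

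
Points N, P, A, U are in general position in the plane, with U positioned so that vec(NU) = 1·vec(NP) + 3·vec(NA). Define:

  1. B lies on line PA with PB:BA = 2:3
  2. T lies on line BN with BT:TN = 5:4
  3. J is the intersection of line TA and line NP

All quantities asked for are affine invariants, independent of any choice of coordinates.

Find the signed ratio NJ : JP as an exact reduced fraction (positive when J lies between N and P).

Set N = (0, 0), P = (1, 0), A = (0, 1), U = (1, 3); any affine frame gives the same invariant.
1. B lies on line PA with PB:BA = 2:3 ⇒ B = (3/5, 2/5)
2. T lies on line BN with BT:TN = 5:4 ⇒ T = (4/15, 8/45)
3. J is the intersection of line TA and line NP ⇒ J = (12/37, 0)
J = N + t·(P−N) with t = 12/37, so NJ:JP = t:(1−t) = 12/37:25/37

NJ:JP = 12/25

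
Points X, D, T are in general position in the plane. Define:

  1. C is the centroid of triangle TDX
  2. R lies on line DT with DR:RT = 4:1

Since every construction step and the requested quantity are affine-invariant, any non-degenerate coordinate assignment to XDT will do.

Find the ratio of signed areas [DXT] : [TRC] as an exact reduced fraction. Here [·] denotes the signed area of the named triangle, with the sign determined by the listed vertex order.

[DXT]:[TRC] = 15

Set X = (0, 0), D = (1, 0), T = (0, 1); any affine frame gives the same invariant.
1. C is the centroid of triangle TDX ⇒ C = (1/3, 1/3)
2. R lies on line DT with DR:RT = 4:1 ⇒ R = (1/5, 4/5)
2·[DXT] = -1, 2·[TRC] = -1/15
[DXT]:[TRC] = -1:-1/15 = 15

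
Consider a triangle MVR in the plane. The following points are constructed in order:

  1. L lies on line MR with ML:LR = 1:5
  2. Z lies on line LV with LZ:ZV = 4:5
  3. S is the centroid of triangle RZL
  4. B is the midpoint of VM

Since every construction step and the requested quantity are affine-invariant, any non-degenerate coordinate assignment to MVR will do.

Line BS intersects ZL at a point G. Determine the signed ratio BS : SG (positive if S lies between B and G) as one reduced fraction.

Set M = (0, 0), V = (1, 0), R = (0, 1); any affine frame gives the same invariant.
1. L lies on line MR with ML:LR = 1:5 ⇒ L = (0, 1/6)
2. Z lies on line LV with LZ:ZV = 4:5 ⇒ Z = (4/9, 5/54)
3. S is the centroid of triangle RZL ⇒ S = (4/27, 34/81)
4. B is the midpoint of VM ⇒ B = (1/2, 0)
line BS meets ZL at G = (49/117, 34/351)
S = B + t·(G−B) with t = 13/3, so BS:SG = 13/3:-10/3

BS:SG = -13/10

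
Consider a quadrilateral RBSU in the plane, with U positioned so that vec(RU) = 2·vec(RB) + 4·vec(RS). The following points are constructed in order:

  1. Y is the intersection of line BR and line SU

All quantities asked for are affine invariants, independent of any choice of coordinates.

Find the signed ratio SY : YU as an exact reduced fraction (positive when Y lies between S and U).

SY:YU = -1/4

Set R = (0, 0), B = (1, 0), S = (0, 1), U = (2, 4); any affine frame gives the same invariant.
1. Y is the intersection of line BR and line SU ⇒ Y = (-2/3, 0)
Y = S + t·(U−S) with t = -1/3, so SY:YU = t:(1−t) = -1/3:4/3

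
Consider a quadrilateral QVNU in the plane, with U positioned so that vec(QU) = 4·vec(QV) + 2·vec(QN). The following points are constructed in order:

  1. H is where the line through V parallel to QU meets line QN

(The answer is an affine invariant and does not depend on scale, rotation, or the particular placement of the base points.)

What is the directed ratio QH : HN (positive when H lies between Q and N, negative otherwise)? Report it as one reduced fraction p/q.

QH:HN = -1/3

Set Q = (0, 0), V = (1, 0), N = (0, 1), U = (4, 2); any affine frame gives the same invariant.
1. H is where the line through V parallel to QU meets line QN ⇒ H = (0, -1/2)
H = Q + t·(N−Q) with t = -1/2, so QH:HN = t:(1−t) = -1/2:3/2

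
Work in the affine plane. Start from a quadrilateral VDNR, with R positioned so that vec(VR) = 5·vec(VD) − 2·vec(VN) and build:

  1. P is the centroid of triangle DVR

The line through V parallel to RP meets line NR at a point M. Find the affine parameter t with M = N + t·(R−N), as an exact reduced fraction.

Assign V = (0, 0), D = (1, 0), N = (0, 1), R = (5, -2) — the answer is frame-independent, so this choice is without loss of generality.
1. P is the centroid of triangle DVR ⇒ P = (2, -2/3)
through V parallel to RP: direction (-3, 4/3); meets NR at M = (45/7, -20/7)
M = N + t·(R−N) with t = 9/7

t = 9/7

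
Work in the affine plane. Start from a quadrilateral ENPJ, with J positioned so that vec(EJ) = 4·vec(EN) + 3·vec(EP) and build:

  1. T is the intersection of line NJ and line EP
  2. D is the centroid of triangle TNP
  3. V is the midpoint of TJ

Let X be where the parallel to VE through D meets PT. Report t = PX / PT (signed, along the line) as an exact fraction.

Set E = (0, 0), N = (1, 0), P = (0, 1), J = (4, 3); any affine frame gives the same invariant.
1. T is the intersection of line NJ and line EP ⇒ T = (0, -1)
2. D is the centroid of triangle TNP ⇒ D = (1/3, 0)
3. V is the midpoint of TJ ⇒ V = (2, 1)
through D parallel to VE: direction (-2, -1); meets PT at X = (0, -1/6)
X = P + t·(T−P) with t = 7/12

t = 7/12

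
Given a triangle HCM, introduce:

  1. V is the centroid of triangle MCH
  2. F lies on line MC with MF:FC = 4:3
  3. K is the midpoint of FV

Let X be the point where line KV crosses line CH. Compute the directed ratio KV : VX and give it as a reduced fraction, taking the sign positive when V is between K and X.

KV:VX = 1/7

Assign H = (0, 0), C = (1, 0), M = (0, 1) — the answer is frame-independent, so this choice is without loss of generality.
1. V is the centroid of triangle MCH ⇒ V = (1/3, 1/3)
2. F lies on line MC with MF:FC = 4:3 ⇒ F = (4/7, 3/7)
3. K is the midpoint of FV ⇒ K = (19/42, 8/21)
line KV meets CH at X = (-1/2, 0)
V = K + t·(X−K) with t = 1/8, so KV:VX = 1/8:7/8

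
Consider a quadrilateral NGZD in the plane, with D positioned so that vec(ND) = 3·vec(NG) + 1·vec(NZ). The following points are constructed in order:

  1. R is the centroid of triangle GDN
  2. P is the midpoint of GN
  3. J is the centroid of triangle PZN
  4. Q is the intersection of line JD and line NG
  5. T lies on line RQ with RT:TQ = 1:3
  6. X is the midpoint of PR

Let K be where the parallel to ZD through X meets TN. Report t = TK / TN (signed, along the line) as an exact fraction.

t = 1/3

Work in coordinates with N = (0, 0), G = (1, 0), Z = (0, 1), D = (3, 1).
1. R is the centroid of triangle GDN ⇒ R = (4/3, 1/3)
2. P is the midpoint of GN ⇒ P = (1/2, 0)
3. J is the centroid of triangle PZN ⇒ J = (1/6, 1/3)
4. Q is the intersection of line JD and line NG ⇒ Q = (-5/4, 0)
5. T lies on line RQ with RT:TQ = 1:3 ⇒ T = (11/16, 1/4)
6. X is the midpoint of PR ⇒ X = (11/12, 1/6)
through X parallel to ZD: direction (3, 0); meets TN at K = (11/24, 1/6)
K = T + t·(N−T) with t = 1/3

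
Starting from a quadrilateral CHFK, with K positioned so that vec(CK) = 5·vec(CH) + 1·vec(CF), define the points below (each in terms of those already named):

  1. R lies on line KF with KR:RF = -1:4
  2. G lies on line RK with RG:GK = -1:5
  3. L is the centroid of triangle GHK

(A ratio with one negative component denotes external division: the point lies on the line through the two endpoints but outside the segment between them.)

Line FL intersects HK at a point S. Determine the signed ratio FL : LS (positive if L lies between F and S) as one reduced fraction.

FL:LS = -41/5

Set C = (0, 0), H = (1, 0), F = (0, 1), K = (5, 1); any affine frame gives the same invariant.
1. R lies on line KF with KR:RF = -1:4 ⇒ R = (20/3, 1)
2. G lies on line RK with RG:GK = -1:5 ⇒ G = (85/12, 1)
3. L is the centroid of triangle GHK ⇒ L = (157/36, 2/3)
line FL meets HK at S = (157/41, 29/41)
L = F + t·(S−F) with t = 41/36, so FL:LS = 41/36:-5/36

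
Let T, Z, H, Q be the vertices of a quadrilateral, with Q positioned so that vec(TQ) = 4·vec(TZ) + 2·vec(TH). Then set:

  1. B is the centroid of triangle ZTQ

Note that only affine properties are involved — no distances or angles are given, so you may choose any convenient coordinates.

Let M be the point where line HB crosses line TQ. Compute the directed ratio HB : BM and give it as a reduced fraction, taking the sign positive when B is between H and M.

HB:BM = -7

Choose coordinates T = (0, 0), Z = (1, 0), H = (0, 1), Q = (4, 2).
1. B is the centroid of triangle ZTQ ⇒ B = (5/3, 2/3)
line HB meets TQ at M = (10/7, 5/7)
B = H + t·(M−H) with t = 7/6, so HB:BM = 7/6:-1/6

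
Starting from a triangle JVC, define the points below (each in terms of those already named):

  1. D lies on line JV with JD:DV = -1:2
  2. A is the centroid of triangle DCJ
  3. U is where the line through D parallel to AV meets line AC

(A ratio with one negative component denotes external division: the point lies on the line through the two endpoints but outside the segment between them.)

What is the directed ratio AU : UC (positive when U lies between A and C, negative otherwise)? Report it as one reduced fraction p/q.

Work in coordinates with J = (0, 0), V = (1, 0), C = (0, 1).
1. D lies on line JV with JD:DV = -1:2 ⇒ D = (-1, 0)
2. A is the centroid of triangle DCJ ⇒ A = (-1/3, 1/3)
3. U is where the line through D parallel to AV meets line AC ⇒ U = (-5/9, -1/9)
U = A + t·(C−A) with t = -2/3, so AU:UC = t:(1−t) = -2/3:5/3

AU:UC = -2/5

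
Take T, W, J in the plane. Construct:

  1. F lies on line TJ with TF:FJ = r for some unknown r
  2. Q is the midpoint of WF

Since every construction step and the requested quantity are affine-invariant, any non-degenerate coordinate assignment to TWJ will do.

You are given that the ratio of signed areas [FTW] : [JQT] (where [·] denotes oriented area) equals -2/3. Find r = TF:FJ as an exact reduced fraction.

Set T = (0, 0), W = (1, 0), J = (0, 1); any affine frame gives the same invariant.
1. With TF:FJ = r, write λ = r/(r+1) so F = T + λ·(J−T); F is affine-linear in λ
2. Q is the midpoint of WF ⇒ Q is an affine combination of earlier points and hence also affine-linear in λ
Every point depending on F is an affine combination of F and λ-independent points, so each such coordinate is linear in λ; the λ² term in each signed area is a multiple of (J−T)×(J−T) = 0, so 2·[FTW] and 2·[JQT] are each linear in λ. Evaluating at λ=0 and λ=1:
  2·[FTW] = λ,   2·[JQT] = -1/2
So [FTW]:[JQT] = (λ) / (-1/2). Setting this equal to -2/3:
  λ = -2/3·(-1/2)  ⇒  λ = 1/3
Then r = λ/(1−λ) = (1/3)/(2/3) = 1/2. Check: with r = 1/2, F = (0, 1/3) and [FTW]:[JQT] = -2/3 as required.

r = 1/2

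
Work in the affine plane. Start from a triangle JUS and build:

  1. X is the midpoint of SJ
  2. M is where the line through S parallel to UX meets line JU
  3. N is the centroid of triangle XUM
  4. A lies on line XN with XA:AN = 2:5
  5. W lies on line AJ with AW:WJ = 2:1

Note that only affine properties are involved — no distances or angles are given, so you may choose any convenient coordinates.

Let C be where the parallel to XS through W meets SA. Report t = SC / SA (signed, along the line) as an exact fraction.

Set J = (0, 0), U = (1, 0), S = (0, 1); any affine frame gives the same invariant.
1. X is the midpoint of SJ ⇒ X = (0, 1/2)
2. M is where the line through S parallel to UX meets line JU ⇒ M = (2, 0)
3. N is the centroid of triangle XUM ⇒ N = (1, 1/6)
4. A lies on line XN with XA:AN = 2:5 ⇒ A = (2/7, 17/42)
5. W lies on line AJ with AW:WJ = 2:1 ⇒ W = (2/21, 17/126)
through W parallel to XS: direction (0, 1/2); meets SA at C = (2/21, 101/126)
C = S + t·(A−S) with t = 1/3

t = 1/3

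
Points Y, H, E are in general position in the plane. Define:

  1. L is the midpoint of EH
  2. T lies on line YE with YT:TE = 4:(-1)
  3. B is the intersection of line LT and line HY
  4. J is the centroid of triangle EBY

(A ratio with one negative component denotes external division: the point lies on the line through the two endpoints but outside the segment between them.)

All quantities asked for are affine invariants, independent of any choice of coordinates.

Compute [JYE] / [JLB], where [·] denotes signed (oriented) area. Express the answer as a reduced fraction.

Choose coordinates Y = (0, 0), H = (1, 0), E = (0, 1).
1. L is the midpoint of EH ⇒ L = (1/2, 1/2)
2. T lies on line YE with YT:TE = 4:(-1) ⇒ T = (0, 4/3)
3. B is the intersection of line LT and line HY ⇒ B = (4/5, 0)
4. J is the centroid of triangle EBY ⇒ J = (4/15, 1/3)
2·[JYE] = -4/15, 2·[JLB] = -1/6
[JYE]:[JLB] = -4/15:-1/6 = 8/5

[JYE]:[JLB] = 8/5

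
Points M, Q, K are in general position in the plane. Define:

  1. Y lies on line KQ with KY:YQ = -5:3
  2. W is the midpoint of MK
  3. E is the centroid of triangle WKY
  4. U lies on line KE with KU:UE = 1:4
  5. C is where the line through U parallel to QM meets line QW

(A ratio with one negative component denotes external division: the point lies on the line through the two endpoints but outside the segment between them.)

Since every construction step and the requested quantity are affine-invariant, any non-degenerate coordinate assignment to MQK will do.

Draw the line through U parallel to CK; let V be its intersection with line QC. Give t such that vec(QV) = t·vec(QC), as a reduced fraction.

t = 97/120

Choose coordinates M = (0, 0), Q = (1, 0), K = (0, 1).
1. Y lies on line KQ with KY:YQ = -5:3 ⇒ Y = (5/2, -3/2)
2. W is the midpoint of MK ⇒ W = (0, 1/2)
3. E is the centroid of triangle WKY ⇒ E = (5/6, 0)
4. U lies on line KE with KU:UE = 1:4 ⇒ U = (1/6, 4/5)
5. C is where the line through U parallel to QM meets line QW ⇒ C = (-3/5, 4/5)
through U parallel to CK: direction (3/5, 1/5); meets QC at V = (-22/75, 97/150)
V = Q + t·(C−Q) with t = 97/120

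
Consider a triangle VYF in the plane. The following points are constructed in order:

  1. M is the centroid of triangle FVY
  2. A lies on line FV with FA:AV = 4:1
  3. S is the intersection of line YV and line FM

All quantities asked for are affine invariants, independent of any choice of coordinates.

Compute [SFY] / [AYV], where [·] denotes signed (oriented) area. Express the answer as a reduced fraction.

[SFY]:[AYV] = 5/2

Choose coordinates V = (0, 0), Y = (1, 0), F = (0, 1).
1. M is the centroid of triangle FVY ⇒ M = (1/3, 1/3)
2. A lies on line FV with FA:AV = 4:1 ⇒ A = (0, 1/5)
3. S is the intersection of line YV and line FM ⇒ S = (1/2, 0)
2·[SFY] = -1/2, 2·[AYV] = -1/5
[SFY]:[AYV] = -1/2:-1/5 = 5/2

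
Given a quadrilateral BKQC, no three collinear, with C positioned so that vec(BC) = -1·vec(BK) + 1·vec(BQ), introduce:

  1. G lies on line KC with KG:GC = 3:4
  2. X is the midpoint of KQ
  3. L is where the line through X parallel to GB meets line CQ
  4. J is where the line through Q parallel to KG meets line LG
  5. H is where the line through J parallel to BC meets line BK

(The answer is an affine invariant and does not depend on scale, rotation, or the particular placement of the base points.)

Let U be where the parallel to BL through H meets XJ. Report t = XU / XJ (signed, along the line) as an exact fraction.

t = -223/47

Choose coordinates B = (0, 0), K = (1, 0), Q = (0, 1), C = (-1, 1).
1. G lies on line KC with KG:GC = 3:4 ⇒ G = (1/7, 3/7)
2. X is the midpoint of KQ ⇒ X = (1/2, 1/2)
3. L is where the line through X parallel to GB meets line CQ ⇒ L = (2/3, 1)
4. J is where the line through Q parallel to KG meets line LG ⇒ J = (16/35, 27/35)
5. H is where the line through J parallel to BC meets line BK ⇒ H = (43/35, 0)
through H parallel to BL: direction (2/3, 1); meets XJ at U = (1157/1645, -1296/1645)
U = X + t·(J−X) with t = -223/47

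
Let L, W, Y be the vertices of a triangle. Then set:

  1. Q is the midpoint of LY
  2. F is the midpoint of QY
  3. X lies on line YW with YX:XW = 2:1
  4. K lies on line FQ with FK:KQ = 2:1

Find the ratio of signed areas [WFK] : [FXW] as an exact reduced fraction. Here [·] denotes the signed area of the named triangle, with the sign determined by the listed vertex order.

[WFK]:[FXW] = -2

Work in coordinates with L = (0, 0), W = (1, 0), Y = (0, 1).
1. Q is the midpoint of LY ⇒ Q = (0, 1/2)
2. F is the midpoint of QY ⇒ F = (0, 3/4)
3. X lies on line YW with YX:XW = 2:1 ⇒ X = (2/3, 1/3)
4. K lies on line FQ with FK:KQ = 2:1 ⇒ K = (0, 7/12)
2·[WFK] = 1/6, 2·[FXW] = -1/12
[WFK]:[FXW] = 1/6:-1/12 = -2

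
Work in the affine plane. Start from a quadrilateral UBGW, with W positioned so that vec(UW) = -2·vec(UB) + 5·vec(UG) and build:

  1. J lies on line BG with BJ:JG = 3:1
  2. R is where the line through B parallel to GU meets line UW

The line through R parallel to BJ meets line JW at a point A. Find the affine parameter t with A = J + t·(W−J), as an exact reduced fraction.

t = -5/4

Choose coordinates U = (0, 0), B = (1, 0), G = (0, 1), W = (-2, 5).
1. J lies on line BG with BJ:JG = 3:1 ⇒ J = (1/4, 3/4)
2. R is where the line through B parallel to GU meets line UW ⇒ R = (1, -5/2)
through R parallel to BJ: direction (-3/4, 3/4); meets JW at A = (49/16, -73/16)
A = J + t·(W−J) with t = -5/4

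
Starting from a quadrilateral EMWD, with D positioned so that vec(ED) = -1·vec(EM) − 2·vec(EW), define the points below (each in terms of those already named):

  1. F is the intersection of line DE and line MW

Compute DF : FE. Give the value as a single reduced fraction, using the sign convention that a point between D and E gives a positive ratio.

DF:FE = -4

Assign E = (0, 0), M = (1, 0), W = (0, 1), D = (-1, -2) — the answer is frame-independent, so this choice is without loss of generality.
1. F is the intersection of line DE and line MW ⇒ F = (1/3, 2/3)
F = D + t·(E−D) with t = 4/3, so DF:FE = t:(1−t) = 4/3:-1/3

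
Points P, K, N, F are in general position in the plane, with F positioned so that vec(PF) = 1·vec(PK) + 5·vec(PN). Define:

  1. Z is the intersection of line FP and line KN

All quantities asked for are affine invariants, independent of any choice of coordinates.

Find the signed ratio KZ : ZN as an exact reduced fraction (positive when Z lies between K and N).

KZ:ZN = 5

Set P = (0, 0), K = (1, 0), N = (0, 1), F = (1, 5); any affine frame gives the same invariant.
1. Z is the intersection of line FP and line KN ⇒ Z = (1/6, 5/6)
Z = K + t·(N−K) with t = 5/6, so KZ:ZN = t:(1−t) = 5/6:1/6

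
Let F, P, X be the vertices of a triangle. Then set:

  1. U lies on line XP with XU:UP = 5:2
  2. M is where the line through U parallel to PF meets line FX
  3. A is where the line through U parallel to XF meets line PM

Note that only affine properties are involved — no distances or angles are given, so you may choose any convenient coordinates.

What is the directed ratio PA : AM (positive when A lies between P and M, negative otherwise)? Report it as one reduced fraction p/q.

Assign F = (0, 0), P = (1, 0), X = (0, 1) — the answer is frame-independent, so this choice is without loss of generality.
1. U lies on line XP with XU:UP = 5:2 ⇒ U = (5/7, 2/7)
2. M is where the line through U parallel to PF meets line FX ⇒ M = (0, 2/7)
3. A is where the line through U parallel to XF meets line PM ⇒ A = (5/7, 4/49)
A = P + t·(M−P) with t = 2/7, so PA:AM = t:(1−t) = 2/7:5/7

PA:AM = 2/5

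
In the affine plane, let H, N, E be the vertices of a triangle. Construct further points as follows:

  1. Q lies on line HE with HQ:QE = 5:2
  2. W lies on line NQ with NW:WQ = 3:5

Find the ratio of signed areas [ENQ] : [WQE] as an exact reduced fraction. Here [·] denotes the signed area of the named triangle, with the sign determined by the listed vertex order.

Work in coordinates with H = (0, 0), N = (1, 0), E = (0, 1).
1. Q lies on line HE with HQ:QE = 5:2 ⇒ Q = (0, 5/7)
2. W lies on line NQ with NW:WQ = 3:5 ⇒ W = (5/8, 15/56)
2·[ENQ] = -2/7, 2·[WQE] = -5/28
[ENQ]:[WQE] = -2/7:-5/28 = 8/5

[ENQ]:[WQE] = 8/5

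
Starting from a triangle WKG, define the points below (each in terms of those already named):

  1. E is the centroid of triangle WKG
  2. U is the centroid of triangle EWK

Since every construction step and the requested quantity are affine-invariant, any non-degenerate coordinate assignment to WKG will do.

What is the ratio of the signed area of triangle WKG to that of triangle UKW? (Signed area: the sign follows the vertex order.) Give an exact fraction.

[WKG]:[UKW] = -9

Work in coordinates with W = (0, 0), K = (1, 0), G = (0, 1).
1. E is the centroid of triangle WKG ⇒ E = (1/3, 1/3)
2. U is the centroid of triangle EWK ⇒ U = (4/9, 1/9)
2·[WKG] = 1, 2·[UKW] = -1/9
[WKG]:[UKW] = 1:-1/9 = -9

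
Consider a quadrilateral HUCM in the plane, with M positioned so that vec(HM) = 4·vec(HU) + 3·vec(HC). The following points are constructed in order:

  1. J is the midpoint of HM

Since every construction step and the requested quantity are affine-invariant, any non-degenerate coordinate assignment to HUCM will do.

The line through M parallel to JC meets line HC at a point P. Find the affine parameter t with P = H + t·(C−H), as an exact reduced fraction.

Set H = (0, 0), U = (1, 0), C = (0, 1), M = (4, 3); any affine frame gives the same invariant.
1. J is the midpoint of HM ⇒ J = (2, 3/2)
through M parallel to JC: direction (-2, -1/2); meets HC at P = (0, 2)
P = H + t·(C−H) with t = 2

t = 2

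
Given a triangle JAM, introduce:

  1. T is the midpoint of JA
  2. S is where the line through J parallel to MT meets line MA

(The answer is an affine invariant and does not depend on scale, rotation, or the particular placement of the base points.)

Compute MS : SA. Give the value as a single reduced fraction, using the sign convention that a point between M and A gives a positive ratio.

MS:SA = -1/2

Set J = (0, 0), A = (1, 0), M = (0, 1); any affine frame gives the same invariant.
1. T is the midpoint of JA ⇒ T = (1/2, 0)
2. S is where the line through J parallel to MT meets line MA ⇒ S = (-1, 2)
S = M + t·(A−M) with t = -1, so MS:SA = t:(1−t) = -1:2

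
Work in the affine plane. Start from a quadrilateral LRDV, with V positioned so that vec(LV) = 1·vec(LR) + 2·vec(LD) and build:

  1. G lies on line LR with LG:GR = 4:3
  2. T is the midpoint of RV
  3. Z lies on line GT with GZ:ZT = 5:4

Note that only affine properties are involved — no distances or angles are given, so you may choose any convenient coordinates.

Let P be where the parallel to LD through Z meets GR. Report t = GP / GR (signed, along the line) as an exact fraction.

Work in coordinates with L = (0, 0), R = (1, 0), D = (0, 1), V = (1, 2).
1. G lies on line LR with LG:GR = 4:3 ⇒ G = (4/7, 0)
2. T is the midpoint of RV ⇒ T = (1, 1)
3. Z lies on line GT with GZ:ZT = 5:4 ⇒ Z = (17/21, 5/9)
through Z parallel to LD: direction (0, 1); meets GR at P = (17/21, 0)
P = G + t·(R−G) with t = 5/9

t = 5/9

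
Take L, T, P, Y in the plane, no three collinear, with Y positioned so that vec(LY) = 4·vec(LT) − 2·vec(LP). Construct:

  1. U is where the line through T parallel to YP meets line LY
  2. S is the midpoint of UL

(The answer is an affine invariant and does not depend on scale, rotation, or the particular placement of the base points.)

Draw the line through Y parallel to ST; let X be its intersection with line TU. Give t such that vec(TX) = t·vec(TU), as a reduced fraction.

Choose coordinates L = (0, 0), T = (1, 0), P = (0, 1), Y = (4, -2).
1. U is where the line through T parallel to YP meets line LY ⇒ U = (3, -3/2)
2. S is the midpoint of UL ⇒ S = (3/2, -3/4)
through Y parallel to ST: direction (-1/2, 3/4); meets TU at X = (13/3, -5/2)
X = T + t·(U−T) with t = 5/3

t = 5/3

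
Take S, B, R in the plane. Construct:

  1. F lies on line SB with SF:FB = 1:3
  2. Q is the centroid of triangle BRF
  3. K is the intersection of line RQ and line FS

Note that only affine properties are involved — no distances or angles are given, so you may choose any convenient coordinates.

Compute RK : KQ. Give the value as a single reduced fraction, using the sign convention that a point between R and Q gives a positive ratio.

Work in coordinates with S = (0, 0), B = (1, 0), R = (0, 1).
1. F lies on line SB with SF:FB = 1:3 ⇒ F = (1/4, 0)
2. Q is the centroid of triangle BRF ⇒ Q = (5/12, 1/3)
3. K is the intersection of line RQ and line FS ⇒ K = (5/8, 0)
K = R + t·(Q−R) with t = 3/2, so RK:KQ = t:(1−t) = 3/2:-1/2

RK:KQ = -3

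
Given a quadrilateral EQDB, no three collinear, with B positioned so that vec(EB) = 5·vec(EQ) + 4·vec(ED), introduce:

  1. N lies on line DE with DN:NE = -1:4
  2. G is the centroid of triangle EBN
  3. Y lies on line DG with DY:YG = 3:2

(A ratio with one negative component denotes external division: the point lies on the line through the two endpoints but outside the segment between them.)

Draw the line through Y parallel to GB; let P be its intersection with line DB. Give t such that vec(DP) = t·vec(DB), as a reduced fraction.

Set E = (0, 0), Q = (1, 0), D = (0, 1), B = (5, 4); any affine frame gives the same invariant.
1. N lies on line DE with DN:NE = -1:4 ⇒ N = (0, 4/3)
2. G is the centroid of triangle EBN ⇒ G = (5/3, 16/9)
3. Y lies on line DG with DY:YG = 3:2 ⇒ Y = (1, 22/15)
through Y parallel to GB: direction (10/3, 20/9); meets DB at P = (3, 14/5)
P = D + t·(B−D) with t = 3/5

t = 3/5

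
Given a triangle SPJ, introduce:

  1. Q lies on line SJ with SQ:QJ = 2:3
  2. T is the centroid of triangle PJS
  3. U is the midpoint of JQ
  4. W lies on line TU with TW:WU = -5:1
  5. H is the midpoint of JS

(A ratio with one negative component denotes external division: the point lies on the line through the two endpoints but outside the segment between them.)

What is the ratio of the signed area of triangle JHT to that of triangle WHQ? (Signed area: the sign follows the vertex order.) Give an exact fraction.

Set S = (0, 0), P = (1, 0), J = (0, 1); any affine frame gives the same invariant.
1. Q lies on line SJ with SQ:QJ = 2:3 ⇒ Q = (0, 2/5)
2. T is the centroid of triangle PJS ⇒ T = (1/3, 1/3)
3. U is the midpoint of JQ ⇒ U = (0, 7/10)
4. W lies on line TU with TW:WU = -5:1 ⇒ W = (-1/12, 19/24)
5. H is the midpoint of JS ⇒ H = (0, 1/2)
2·[JHT] = 1/6, 2·[WHQ] = -1/120
[JHT]:[WHQ] = 1/6:-1/120 = -20

[JHT]:[WHQ] = -20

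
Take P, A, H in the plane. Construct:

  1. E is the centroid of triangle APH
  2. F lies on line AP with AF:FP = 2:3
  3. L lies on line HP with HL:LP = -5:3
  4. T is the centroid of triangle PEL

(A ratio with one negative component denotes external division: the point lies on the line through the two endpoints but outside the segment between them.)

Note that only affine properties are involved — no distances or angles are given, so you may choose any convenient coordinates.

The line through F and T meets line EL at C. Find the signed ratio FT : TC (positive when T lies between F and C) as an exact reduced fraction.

Set P = (0, 0), A = (1, 0), H = (0, 1); any affine frame gives the same invariant.
1. E is the centroid of triangle APH ⇒ E = (1/3, 1/3)
2. F lies on line AP with AF:FP = 2:3 ⇒ F = (3/5, 0)
3. L lies on line HP with HL:LP = -5:3 ⇒ L = (0, -3/2)
4. T is the centroid of triangle PEL ⇒ T = (1/9, -7/18)
line FT meets EL at C = (5/23, -7/23)
T = F + t·(C−F) with t = 23/18, so FT:TC = 23/18:-5/18

FT:TC = -23/5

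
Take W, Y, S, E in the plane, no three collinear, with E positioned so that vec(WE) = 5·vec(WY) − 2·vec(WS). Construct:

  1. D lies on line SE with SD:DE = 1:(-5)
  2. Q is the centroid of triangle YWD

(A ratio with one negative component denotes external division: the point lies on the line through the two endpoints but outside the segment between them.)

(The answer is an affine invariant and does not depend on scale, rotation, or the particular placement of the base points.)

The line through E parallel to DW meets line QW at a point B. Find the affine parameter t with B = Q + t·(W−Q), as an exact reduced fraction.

Set W = (0, 0), Y = (1, 0), S = (0, 1), E = (5, -2); any affine frame gives the same invariant.
1. D lies on line SE with SD:DE = 1:(-5) ⇒ D = (-5/4, 7/4)
2. Q is the centroid of triangle YWD ⇒ Q = (-1/12, 7/12)
through E parallel to DW: direction (5/4, -7/4); meets QW at B = (-25/28, 25/4)
B = Q + t·(W−Q) with t = -68/7

t = -68/7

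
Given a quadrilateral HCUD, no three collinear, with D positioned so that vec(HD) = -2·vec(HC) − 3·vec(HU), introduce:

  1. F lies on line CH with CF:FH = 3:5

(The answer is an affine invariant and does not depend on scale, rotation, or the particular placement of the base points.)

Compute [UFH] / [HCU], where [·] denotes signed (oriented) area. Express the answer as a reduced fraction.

[UFH]:[HCU] = -5/8

Work in coordinates with H = (0, 0), C = (1, 0), U = (0, 1), D = (-2, -3).
1. F lies on line CH with CF:FH = 3:5 ⇒ F = (5/8, 0)
2·[UFH] = -5/8, 2·[HCU] = 1
[UFH]:[HCU] = -5/8:1 = -5/8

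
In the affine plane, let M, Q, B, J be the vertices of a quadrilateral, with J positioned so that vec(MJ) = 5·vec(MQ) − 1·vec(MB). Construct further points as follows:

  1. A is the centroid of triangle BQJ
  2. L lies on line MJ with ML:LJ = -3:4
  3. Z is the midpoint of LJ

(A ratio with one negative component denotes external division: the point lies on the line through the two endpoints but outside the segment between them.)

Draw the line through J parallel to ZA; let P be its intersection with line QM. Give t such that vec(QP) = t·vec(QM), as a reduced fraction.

Choose coordinates M = (0, 0), Q = (1, 0), B = (0, 1), J = (5, -1).
1. A is the centroid of triangle BQJ ⇒ A = (2, 0)
2. L lies on line MJ with ML:LJ = -3:4 ⇒ L = (-15, 3)
3. Z is the midpoint of LJ ⇒ Z = (-5, 1)
through J parallel to ZA: direction (7, -1); meets QM at P = (-2, 0)
P = Q + t·(M−Q) with t = 3

t = 3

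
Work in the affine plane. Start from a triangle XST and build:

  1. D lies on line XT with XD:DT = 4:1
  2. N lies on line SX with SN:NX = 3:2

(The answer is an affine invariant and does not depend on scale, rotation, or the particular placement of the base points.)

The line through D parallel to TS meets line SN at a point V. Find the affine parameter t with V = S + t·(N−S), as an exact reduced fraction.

t = 1/3

Work in coordinates with X = (0, 0), S = (1, 0), T = (0, 1).
1. D lies on line XT with XD:DT = 4:1 ⇒ D = (0, 4/5)
2. N lies on line SX with SN:NX = 3:2 ⇒ N = (2/5, 0)
through D parallel to TS: direction (1, -1); meets SN at V = (4/5, 0)
V = S + t·(N−S) with t = 1/3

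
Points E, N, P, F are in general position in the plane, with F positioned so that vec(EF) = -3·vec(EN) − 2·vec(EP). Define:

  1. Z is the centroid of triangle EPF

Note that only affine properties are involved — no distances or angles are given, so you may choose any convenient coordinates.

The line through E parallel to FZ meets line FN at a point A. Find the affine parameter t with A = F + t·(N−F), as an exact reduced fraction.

t = 3/8

Set E = (0, 0), N = (1, 0), P = (0, 1), F = (-3, -2); any affine frame gives the same invariant.
1. Z is the centroid of triangle EPF ⇒ Z = (-1, -1/3)
through E parallel to FZ: direction (2, 5/3); meets FN at A = (-3/2, -5/4)
A = F + t·(N−F) with t = 3/8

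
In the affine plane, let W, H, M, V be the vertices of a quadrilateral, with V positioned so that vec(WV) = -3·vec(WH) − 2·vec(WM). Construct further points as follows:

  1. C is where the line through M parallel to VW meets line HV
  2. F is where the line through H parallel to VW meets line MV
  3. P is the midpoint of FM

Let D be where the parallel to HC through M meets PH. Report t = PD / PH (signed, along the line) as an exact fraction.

t = -5

Choose coordinates W = (0, 0), H = (1, 0), M = (0, 1), V = (-3, -2).
1. C is where the line through M parallel to VW meets line HV ⇒ C = (-9, -5)
2. F is where the line through H parallel to VW meets line MV ⇒ F = (-5, -4)
3. P is the midpoint of FM ⇒ P = (-5/2, -3/2)
through M parallel to HC: direction (-10, -5); meets PH at D = (-20, -9)
D = P + t·(H−P) with t = -5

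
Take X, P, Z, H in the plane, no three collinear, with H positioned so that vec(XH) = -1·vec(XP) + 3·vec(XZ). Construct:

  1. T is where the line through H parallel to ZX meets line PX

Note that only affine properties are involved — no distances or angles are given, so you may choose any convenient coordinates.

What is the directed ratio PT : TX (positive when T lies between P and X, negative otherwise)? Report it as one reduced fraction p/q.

PT:TX = -2

Assign X = (0, 0), P = (1, 0), Z = (0, 1), H = (-1, 3) — the answer is frame-independent, so this choice is without loss of generality.
1. T is where the line through H parallel to ZX meets line PX ⇒ T = (-1, 0)
T = P + t·(X−P) with t = 2, so PT:TX = t:(1−t) = 2:-1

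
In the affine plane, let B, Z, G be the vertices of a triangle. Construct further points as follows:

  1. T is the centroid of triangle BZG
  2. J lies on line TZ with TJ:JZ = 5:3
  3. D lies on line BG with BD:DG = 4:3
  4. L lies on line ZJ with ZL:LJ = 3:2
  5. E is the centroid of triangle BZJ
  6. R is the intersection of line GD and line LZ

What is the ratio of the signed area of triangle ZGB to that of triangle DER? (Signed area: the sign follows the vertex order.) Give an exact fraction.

[ZGB]:[DER] = -24

Set B = (0, 0), Z = (1, 0), G = (0, 1); any affine frame gives the same invariant.
1. T is the centroid of triangle BZG ⇒ T = (1/3, 1/3)
2. J lies on line TZ with TJ:JZ = 5:3 ⇒ J = (3/4, 1/8)
3. D lies on line BG with BD:DG = 4:3 ⇒ D = (0, 4/7)
4. L lies on line ZJ with ZL:LJ = 3:2 ⇒ L = (17/20, 3/40)
5. E is the centroid of triangle BZJ ⇒ E = (7/12, 1/24)
6. R is the intersection of line GD and line LZ ⇒ R = (0, 1/2)
2·[ZGB] = 1, 2·[DER] = -1/24
[ZGB]:[DER] = 1:-1/24 = -24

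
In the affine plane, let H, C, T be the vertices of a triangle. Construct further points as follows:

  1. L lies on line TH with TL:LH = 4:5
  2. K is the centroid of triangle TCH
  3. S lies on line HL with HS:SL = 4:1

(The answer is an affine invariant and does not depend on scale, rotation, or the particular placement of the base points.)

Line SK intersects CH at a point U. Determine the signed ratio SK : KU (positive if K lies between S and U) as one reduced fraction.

SK:KU = 1/3

Set H = (0, 0), C = (1, 0), T = (0, 1); any affine frame gives the same invariant.
1. L lies on line TH with TL:LH = 4:5 ⇒ L = (0, 5/9)
2. K is the centroid of triangle TCH ⇒ K = (1/3, 1/3)
3. S lies on line HL with HS:SL = 4:1 ⇒ S = (0, 4/9)
line SK meets CH at U = (4/3, 0)
K = S + t·(U−S) with t = 1/4, so SK:KU = 1/4:3/4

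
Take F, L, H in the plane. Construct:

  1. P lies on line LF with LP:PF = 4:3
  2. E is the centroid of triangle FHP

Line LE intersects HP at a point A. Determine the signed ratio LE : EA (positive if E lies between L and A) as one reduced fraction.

LE:EA = -5

Set F = (0, 0), L = (1, 0), H = (0, 1); any affine frame gives the same invariant.
1. P lies on line LF with LP:PF = 4:3 ⇒ P = (3/7, 0)
2. E is the centroid of triangle FHP ⇒ E = (1/7, 1/3)
line LE meets HP at A = (11/35, 4/15)
E = L + t·(A−L) with t = 5/4, so LE:EA = 5/4:-1/4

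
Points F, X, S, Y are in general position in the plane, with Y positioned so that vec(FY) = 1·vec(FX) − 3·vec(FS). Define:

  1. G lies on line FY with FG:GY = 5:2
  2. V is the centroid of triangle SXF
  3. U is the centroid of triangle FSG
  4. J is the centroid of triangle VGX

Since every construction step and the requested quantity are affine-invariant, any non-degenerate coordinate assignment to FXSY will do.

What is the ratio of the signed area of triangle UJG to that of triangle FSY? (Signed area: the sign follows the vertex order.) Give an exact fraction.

[UJG]:[FSY] = 128/189

Assign F = (0, 0), X = (1, 0), S = (0, 1), Y = (1, -3) — the answer is frame-independent, so this choice is without loss of generality.
1. G lies on line FY with FG:GY = 5:2 ⇒ G = (5/7, -15/7)
2. V is the centroid of triangle SXF ⇒ V = (1/3, 1/3)
3. U is the centroid of triangle FSG ⇒ U = (5/21, -8/21)
4. J is the centroid of triangle VGX ⇒ J = (43/63, -38/63)
2·[UJG] = -128/189, 2·[FSY] = -1
[UJG]:[FSY] = -128/189:-1 = 128/189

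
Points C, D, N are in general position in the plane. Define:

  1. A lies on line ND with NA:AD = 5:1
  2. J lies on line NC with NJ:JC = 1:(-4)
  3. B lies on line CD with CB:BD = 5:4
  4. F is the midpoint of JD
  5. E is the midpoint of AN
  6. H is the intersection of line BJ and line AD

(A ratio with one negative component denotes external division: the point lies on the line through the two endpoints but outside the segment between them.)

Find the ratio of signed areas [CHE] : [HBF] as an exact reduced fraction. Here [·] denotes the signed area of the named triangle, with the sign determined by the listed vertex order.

[CHE]:[HBF] = -135/128

Set C = (0, 0), D = (1, 0), N = (0, 1); any affine frame gives the same invariant.
1. A lies on line ND with NA:AD = 5:1 ⇒ A = (5/6, 1/6)
2. J lies on line NC with NJ:JC = 1:(-4) ⇒ J = (0, 4/3)
3. B lies on line CD with CB:BD = 5:4 ⇒ B = (5/9, 0)
4. F is the midpoint of JD ⇒ F = (1/2, 2/3)
5. E is the midpoint of AN ⇒ E = (5/12, 7/12)
6. H is the intersection of line BJ and line AD ⇒ H = (5/21, 16/21)
2·[CHE] = -5/28, 2·[HBF] = 32/189
[CHE]:[HBF] = -5/28:32/189 = -135/128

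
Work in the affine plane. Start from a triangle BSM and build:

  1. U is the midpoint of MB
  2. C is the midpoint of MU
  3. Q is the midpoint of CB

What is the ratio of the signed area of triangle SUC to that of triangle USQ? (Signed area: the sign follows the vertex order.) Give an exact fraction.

Assign B = (0, 0), S = (1, 0), M = (0, 1) — the answer is frame-independent, so this choice is without loss of generality.
1. U is the midpoint of MB ⇒ U = (0, 1/2)
2. C is the midpoint of MU ⇒ C = (0, 3/4)
3. Q is the midpoint of CB ⇒ Q = (0, 3/8)
2·[SUC] = -1/4, 2·[USQ] = -1/8
[SUC]:[USQ] = -1/4:-1/8 = 2

[SUC]:[USQ] = 2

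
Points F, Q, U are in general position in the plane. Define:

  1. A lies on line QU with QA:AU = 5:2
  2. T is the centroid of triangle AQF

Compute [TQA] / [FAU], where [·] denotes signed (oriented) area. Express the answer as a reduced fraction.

[TQA]:[FAU] = 5/6

Assign F = (0, 0), Q = (1, 0), U = (0, 1) — the answer is frame-independent, so this choice is without loss of generality.
1. A lies on line QU with QA:AU = 5:2 ⇒ A = (2/7, 5/7)
2. T is the centroid of triangle AQF ⇒ T = (3/7, 5/21)
2·[TQA] = 5/21, 2·[FAU] = 2/7
[TQA]:[FAU] = 5/21:2/7 = 5/6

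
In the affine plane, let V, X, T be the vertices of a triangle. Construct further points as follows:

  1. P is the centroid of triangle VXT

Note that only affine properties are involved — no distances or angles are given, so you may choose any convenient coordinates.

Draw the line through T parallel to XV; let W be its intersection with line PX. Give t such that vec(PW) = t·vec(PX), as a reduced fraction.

Assign V = (0, 0), X = (1, 0), T = (0, 1) — the answer is frame-independent, so this choice is without loss of generality.
1. P is the centroid of triangle VXT ⇒ P = (1/3, 1/3)
through T parallel to XV: direction (-1, 0); meets PX at W = (-1, 1)
W = P + t·(X−P) with t = -2

t = -2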